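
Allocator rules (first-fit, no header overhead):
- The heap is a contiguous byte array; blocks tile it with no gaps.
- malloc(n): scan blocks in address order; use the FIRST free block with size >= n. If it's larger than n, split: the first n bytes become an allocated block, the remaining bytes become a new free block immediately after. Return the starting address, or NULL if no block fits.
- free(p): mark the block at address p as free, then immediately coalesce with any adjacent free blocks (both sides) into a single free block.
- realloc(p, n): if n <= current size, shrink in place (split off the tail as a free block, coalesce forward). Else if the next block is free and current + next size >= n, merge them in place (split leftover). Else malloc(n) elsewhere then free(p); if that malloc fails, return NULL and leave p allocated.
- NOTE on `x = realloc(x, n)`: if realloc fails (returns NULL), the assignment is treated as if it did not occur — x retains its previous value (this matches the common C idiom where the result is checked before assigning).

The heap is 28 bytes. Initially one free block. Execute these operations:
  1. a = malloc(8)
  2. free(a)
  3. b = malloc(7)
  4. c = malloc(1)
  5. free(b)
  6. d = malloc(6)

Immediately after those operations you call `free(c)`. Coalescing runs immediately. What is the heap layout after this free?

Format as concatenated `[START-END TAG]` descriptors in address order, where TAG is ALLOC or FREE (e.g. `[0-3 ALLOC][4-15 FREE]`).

Answer: [0-5 ALLOC][6-27 FREE]

Derivation:
Op 1: a = malloc(8) -> a = 0; heap: [0-7 ALLOC][8-27 FREE]
Op 2: free(a) -> (freed a); heap: [0-27 FREE]
Op 3: b = malloc(7) -> b = 0; heap: [0-6 ALLOC][7-27 FREE]
Op 4: c = malloc(1) -> c = 7; heap: [0-6 ALLOC][7-7 ALLOC][8-27 FREE]
Op 5: free(b) -> (freed b); heap: [0-6 FREE][7-7 ALLOC][8-27 FREE]
Op 6: d = malloc(6) -> d = 0; heap: [0-5 ALLOC][6-6 FREE][7-7 ALLOC][8-27 FREE]
free(c): c = 7 -> block [7-7 ALLOC]; mark free, coalesce with adjacent free neighbors -> [0-5 ALLOC][6-27 FREE]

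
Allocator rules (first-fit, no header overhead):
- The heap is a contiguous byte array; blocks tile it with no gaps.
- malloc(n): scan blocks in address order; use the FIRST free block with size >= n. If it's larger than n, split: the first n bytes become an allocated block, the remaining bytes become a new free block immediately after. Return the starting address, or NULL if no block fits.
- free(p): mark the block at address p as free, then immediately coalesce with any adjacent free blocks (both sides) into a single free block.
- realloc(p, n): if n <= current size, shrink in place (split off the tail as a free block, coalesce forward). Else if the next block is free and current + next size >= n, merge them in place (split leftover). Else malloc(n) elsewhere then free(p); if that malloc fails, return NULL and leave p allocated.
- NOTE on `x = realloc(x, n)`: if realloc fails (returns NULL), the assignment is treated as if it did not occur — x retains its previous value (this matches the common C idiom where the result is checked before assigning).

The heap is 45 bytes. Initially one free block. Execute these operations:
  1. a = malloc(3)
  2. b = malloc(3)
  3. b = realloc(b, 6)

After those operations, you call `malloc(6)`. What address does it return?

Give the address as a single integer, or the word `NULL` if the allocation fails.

Answer: 9

Derivation:
Op 1: a = malloc(3) -> a = 0; heap: [0-2 ALLOC][3-44 FREE]
Op 2: b = malloc(3) -> b = 3; heap: [0-2 ALLOC][3-5 ALLOC][6-44 FREE]
Op 3: b = realloc(b, 6) -> b = 3; heap: [0-2 ALLOC][3-8 ALLOC][9-44 FREE]
malloc(6): first-fit scan over [0-2 ALLOC][3-8 ALLOC][9-44 FREE] -> 9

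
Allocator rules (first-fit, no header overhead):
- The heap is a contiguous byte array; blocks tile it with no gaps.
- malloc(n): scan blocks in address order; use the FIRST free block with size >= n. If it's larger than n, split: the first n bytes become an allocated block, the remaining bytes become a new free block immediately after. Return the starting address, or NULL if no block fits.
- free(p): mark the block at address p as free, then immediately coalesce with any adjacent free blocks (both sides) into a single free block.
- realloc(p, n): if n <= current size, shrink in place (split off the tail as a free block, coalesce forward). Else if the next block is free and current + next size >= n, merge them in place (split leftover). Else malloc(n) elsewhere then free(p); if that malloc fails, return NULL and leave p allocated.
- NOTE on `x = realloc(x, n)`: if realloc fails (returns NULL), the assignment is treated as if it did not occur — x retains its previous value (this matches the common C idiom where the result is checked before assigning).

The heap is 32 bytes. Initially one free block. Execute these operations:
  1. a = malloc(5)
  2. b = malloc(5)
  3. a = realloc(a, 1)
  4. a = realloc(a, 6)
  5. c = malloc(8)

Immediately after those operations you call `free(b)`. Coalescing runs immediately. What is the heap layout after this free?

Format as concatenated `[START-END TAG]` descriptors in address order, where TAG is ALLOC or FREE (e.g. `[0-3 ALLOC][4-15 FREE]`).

Op 1: a = malloc(5) -> a = 0; heap: [0-4 ALLOC][5-31 FREE]
Op 2: b = malloc(5) -> b = 5; heap: [0-4 ALLOC][5-9 ALLOC][10-31 FREE]
Op 3: a = realloc(a, 1) -> a = 0; heap: [0-0 ALLOC][1-4 FREE][5-9 ALLOC][10-31 FREE]
Op 4: a = realloc(a, 6) -> a = 10; heap: [0-4 FREE][5-9 ALLOC][10-15 ALLOC][16-31 FREE]
Op 5: c = malloc(8) -> c = 16; heap: [0-4 FREE][5-9 ALLOC][10-15 ALLOC][16-23 ALLOC][24-31 FREE]
free(b): b = 5 -> block [5-9 ALLOC]; mark free, coalesce with adjacent free neighbors -> [0-9 FREE][10-15 ALLOC][16-23 ALLOC][24-31 FREE]

Answer: [0-9 FREE][10-15 ALLOC][16-23 ALLOC][24-31 FREE]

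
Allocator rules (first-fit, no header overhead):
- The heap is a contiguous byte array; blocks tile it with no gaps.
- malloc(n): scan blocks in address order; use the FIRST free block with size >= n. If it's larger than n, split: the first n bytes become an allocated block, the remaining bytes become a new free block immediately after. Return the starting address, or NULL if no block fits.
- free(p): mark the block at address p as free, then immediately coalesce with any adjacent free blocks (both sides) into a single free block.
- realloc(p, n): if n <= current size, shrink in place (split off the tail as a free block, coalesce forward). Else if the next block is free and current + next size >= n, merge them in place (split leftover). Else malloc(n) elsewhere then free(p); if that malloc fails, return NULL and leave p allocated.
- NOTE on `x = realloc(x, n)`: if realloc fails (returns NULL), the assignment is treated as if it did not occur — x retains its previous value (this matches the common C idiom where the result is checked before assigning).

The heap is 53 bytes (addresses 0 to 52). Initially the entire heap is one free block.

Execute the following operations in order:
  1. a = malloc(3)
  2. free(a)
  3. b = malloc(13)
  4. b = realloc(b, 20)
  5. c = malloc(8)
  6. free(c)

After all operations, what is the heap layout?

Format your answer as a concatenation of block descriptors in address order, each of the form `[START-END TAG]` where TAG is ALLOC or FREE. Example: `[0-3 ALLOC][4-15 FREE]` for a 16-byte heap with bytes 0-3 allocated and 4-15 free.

Answer: [0-19 ALLOC][20-52 FREE]

Derivation:
Op 1: a = malloc(3) -> a = 0; heap: [0-2 ALLOC][3-52 FREE]
Op 2: free(a) -> (freed a); heap: [0-52 FREE]
Op 3: b = malloc(13) -> b = 0; heap: [0-12 ALLOC][13-52 FREE]
Op 4: b = realloc(b, 20) -> b = 0; heap: [0-19 ALLOC][20-52 FREE]
Op 5: c = malloc(8) -> c = 20; heap: [0-19 ALLOC][20-27 ALLOC][28-52 FREE]
Op 6: free(c) -> (freed c); heap: [0-19 ALLOC][20-52 FREE]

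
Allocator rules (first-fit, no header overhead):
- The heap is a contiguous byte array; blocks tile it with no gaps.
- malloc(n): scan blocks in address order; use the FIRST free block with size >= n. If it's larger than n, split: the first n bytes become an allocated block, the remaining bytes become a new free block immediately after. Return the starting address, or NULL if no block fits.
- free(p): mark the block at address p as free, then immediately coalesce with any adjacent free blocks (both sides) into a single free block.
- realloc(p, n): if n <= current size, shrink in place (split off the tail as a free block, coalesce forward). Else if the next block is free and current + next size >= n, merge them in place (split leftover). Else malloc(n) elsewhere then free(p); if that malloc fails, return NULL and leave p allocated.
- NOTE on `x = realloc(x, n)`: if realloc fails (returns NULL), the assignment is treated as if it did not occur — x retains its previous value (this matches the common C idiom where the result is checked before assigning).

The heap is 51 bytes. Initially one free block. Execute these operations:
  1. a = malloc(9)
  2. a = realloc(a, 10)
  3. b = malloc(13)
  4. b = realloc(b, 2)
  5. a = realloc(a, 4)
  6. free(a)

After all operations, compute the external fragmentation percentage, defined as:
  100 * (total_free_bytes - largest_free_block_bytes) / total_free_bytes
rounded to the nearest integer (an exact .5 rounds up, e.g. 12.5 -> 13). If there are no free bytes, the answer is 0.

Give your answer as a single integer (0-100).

Op 1: a = malloc(9) -> a = 0; heap: [0-8 ALLOC][9-50 FREE]
Op 2: a = realloc(a, 10) -> a = 0; heap: [0-9 ALLOC][10-50 FREE]
Op 3: b = malloc(13) -> b = 10; heap: [0-9 ALLOC][10-22 ALLOC][23-50 FREE]
Op 4: b = realloc(b, 2) -> b = 10; heap: [0-9 ALLOC][10-11 ALLOC][12-50 FREE]
Op 5: a = realloc(a, 4) -> a = 0; heap: [0-3 ALLOC][4-9 FREE][10-11 ALLOC][12-50 FREE]
Op 6: free(a) -> (freed a); heap: [0-9 FREE][10-11 ALLOC][12-50 FREE]
Free blocks: [10 39] total_free=49 largest=39 -> 100*(49-39)/49 = 1000/49 ≈ 20.408 -> rounds to 20

Answer: 20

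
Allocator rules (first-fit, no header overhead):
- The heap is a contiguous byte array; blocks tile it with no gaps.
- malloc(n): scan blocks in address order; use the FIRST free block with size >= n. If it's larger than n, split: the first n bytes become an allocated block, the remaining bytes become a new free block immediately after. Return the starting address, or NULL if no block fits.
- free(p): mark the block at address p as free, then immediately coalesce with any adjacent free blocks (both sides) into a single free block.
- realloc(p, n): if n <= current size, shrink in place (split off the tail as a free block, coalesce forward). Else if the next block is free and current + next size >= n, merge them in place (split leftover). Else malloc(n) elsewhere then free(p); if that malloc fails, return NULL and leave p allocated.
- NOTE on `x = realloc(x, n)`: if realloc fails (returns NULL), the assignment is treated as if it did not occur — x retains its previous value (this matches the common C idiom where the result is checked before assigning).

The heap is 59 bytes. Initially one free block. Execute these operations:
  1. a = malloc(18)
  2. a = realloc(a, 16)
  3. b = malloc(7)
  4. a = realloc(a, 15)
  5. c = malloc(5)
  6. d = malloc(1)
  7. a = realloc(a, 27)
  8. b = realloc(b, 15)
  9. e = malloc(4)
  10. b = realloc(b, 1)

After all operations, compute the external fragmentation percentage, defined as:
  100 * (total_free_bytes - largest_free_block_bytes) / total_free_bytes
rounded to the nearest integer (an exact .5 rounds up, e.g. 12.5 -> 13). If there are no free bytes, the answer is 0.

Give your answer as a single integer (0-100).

Answer: 33

Derivation:
Op 1: a = malloc(18) -> a = 0; heap: [0-17 ALLOC][18-58 FREE]
Op 2: a = realloc(a, 16) -> a = 0; heap: [0-15 ALLOC][16-58 FREE]
Op 3: b = malloc(7) -> b = 16; heap: [0-15 ALLOC][16-22 ALLOC][23-58 FREE]
Op 4: a = realloc(a, 15) -> a = 0; heap: [0-14 ALLOC][15-15 FREE][16-22 ALLOC][23-58 FREE]
Op 5: c = malloc(5) -> c = 23; heap: [0-14 ALLOC][15-15 FREE][16-22 ALLOC][23-27 ALLOC][28-58 FREE]
Op 6: d = malloc(1) -> d = 15; heap: [0-14 ALLOC][15-15 ALLOC][16-22 ALLOC][23-27 ALLOC][28-58 FREE]
Op 7: a = realloc(a, 27) -> a = 28; heap: [0-14 FREE][15-15 ALLOC][16-22 ALLOC][23-27 ALLOC][28-54 ALLOC][55-58 FREE]
Op 8: b = realloc(b, 15) -> b = 0; heap: [0-14 ALLOC][15-15 ALLOC][16-22 FREE][23-27 ALLOC][28-54 ALLOC][55-58 FREE]
Op 9: e = malloc(4) -> e = 16; heap: [0-14 ALLOC][15-15 ALLOC][16-19 ALLOC][20-22 FREE][23-27 ALLOC][28-54 ALLOC][55-58 FREE]
Op 10: b = realloc(b, 1) -> b = 0; heap: [0-0 ALLOC][1-14 FREE][15-15 ALLOC][16-19 ALLOC][20-22 FREE][23-27 ALLOC][28-54 ALLOC][55-58 FREE]
Free blocks: [14 3 4] total_free=21 largest=14 -> 100*(21-14)/21 = 700/21 ≈ 33.333 -> rounds to 33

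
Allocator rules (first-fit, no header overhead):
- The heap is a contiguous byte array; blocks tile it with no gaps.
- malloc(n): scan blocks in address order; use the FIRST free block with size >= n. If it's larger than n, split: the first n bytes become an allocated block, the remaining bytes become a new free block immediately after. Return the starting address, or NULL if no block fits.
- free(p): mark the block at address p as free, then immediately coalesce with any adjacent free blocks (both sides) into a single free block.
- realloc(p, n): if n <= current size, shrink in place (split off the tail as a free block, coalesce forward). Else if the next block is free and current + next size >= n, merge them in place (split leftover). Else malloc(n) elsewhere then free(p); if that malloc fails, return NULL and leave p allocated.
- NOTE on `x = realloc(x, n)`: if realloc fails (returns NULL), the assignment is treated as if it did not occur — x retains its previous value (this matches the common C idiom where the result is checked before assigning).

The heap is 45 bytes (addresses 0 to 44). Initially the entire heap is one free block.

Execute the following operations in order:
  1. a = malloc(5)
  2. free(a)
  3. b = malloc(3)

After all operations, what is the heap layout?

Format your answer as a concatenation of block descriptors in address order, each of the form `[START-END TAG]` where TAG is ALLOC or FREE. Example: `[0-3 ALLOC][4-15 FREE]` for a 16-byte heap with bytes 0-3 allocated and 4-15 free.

Answer: [0-2 ALLOC][3-44 FREE]

Derivation:
Op 1: a = malloc(5) -> a = 0; heap: [0-4 ALLOC][5-44 FREE]
Op 2: free(a) -> (freed a); heap: [0-44 FREE]
Op 3: b = malloc(3) -> b = 0; heap: [0-2 ALLOC][3-44 FREE]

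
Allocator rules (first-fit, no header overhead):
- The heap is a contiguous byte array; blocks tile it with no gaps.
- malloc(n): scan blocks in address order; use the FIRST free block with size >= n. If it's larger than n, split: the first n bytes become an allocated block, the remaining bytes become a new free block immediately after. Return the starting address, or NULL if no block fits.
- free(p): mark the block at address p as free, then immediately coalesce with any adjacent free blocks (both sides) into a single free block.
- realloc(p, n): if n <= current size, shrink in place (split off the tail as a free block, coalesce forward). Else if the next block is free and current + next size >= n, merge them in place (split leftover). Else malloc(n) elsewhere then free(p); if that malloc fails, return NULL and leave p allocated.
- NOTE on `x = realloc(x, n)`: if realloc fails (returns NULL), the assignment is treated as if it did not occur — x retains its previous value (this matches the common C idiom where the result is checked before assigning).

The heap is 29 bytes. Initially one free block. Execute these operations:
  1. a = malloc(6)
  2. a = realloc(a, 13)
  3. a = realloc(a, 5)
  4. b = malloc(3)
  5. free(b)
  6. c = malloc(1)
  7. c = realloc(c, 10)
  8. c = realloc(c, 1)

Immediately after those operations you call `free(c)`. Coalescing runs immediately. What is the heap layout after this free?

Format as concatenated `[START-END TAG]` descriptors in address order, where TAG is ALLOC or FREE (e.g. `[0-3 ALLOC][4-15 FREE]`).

Op 1: a = malloc(6) -> a = 0; heap: [0-5 ALLOC][6-28 FREE]
Op 2: a = realloc(a, 13) -> a = 0; heap: [0-12 ALLOC][13-28 FREE]
Op 3: a = realloc(a, 5) -> a = 0; heap: [0-4 ALLOC][5-28 FREE]
Op 4: b = malloc(3) -> b = 5; heap: [0-4 ALLOC][5-7 ALLOC][8-28 FREE]
Op 5: free(b) -> (freed b); heap: [0-4 ALLOC][5-28 FREE]
Op 6: c = malloc(1) -> c = 5; heap: [0-4 ALLOC][5-5 ALLOC][6-28 FREE]
Op 7: c = realloc(c, 10) -> c = 5; heap: [0-4 ALLOC][5-14 ALLOC][15-28 FREE]
Op 8: c = realloc(c, 1) -> c = 5; heap: [0-4 ALLOC][5-5 ALLOC][6-28 FREE]
free(c): c = 5 -> block [5-5 ALLOC]; mark free, coalesce with adjacent free neighbors -> [0-4 ALLOC][5-28 FREE]

Answer: [0-4 ALLOC][5-28 FREE]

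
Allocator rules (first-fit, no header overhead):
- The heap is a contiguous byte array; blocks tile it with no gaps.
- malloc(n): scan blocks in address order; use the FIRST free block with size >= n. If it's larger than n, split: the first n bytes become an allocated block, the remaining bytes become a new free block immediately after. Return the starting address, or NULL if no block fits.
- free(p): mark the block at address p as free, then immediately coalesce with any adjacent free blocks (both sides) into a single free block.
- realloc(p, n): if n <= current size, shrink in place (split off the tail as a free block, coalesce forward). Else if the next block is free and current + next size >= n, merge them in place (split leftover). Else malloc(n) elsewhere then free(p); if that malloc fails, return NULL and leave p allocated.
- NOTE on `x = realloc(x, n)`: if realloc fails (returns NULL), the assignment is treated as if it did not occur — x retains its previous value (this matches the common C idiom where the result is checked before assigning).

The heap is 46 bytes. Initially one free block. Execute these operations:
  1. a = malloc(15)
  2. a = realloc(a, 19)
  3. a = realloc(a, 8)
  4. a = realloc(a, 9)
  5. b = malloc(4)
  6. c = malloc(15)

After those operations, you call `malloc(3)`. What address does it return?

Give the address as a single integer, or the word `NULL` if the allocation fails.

Answer: 28

Derivation:
Op 1: a = malloc(15) -> a = 0; heap: [0-14 ALLOC][15-45 FREE]
Op 2: a = realloc(a, 19) -> a = 0; heap: [0-18 ALLOC][19-45 FREE]
Op 3: a = realloc(a, 8) -> a = 0; heap: [0-7 ALLOC][8-45 FREE]
Op 4: a = realloc(a, 9) -> a = 0; heap: [0-8 ALLOC][9-45 FREE]
Op 5: b = malloc(4) -> b = 9; heap: [0-8 ALLOC][9-12 ALLOC][13-45 FREE]
Op 6: c = malloc(15) -> c = 13; heap: [0-8 ALLOC][9-12 ALLOC][13-27 ALLOC][28-45 FREE]
malloc(3): first-fit scan over [0-8 ALLOC][9-12 ALLOC][13-27 ALLOC][28-45 FREE] -> 28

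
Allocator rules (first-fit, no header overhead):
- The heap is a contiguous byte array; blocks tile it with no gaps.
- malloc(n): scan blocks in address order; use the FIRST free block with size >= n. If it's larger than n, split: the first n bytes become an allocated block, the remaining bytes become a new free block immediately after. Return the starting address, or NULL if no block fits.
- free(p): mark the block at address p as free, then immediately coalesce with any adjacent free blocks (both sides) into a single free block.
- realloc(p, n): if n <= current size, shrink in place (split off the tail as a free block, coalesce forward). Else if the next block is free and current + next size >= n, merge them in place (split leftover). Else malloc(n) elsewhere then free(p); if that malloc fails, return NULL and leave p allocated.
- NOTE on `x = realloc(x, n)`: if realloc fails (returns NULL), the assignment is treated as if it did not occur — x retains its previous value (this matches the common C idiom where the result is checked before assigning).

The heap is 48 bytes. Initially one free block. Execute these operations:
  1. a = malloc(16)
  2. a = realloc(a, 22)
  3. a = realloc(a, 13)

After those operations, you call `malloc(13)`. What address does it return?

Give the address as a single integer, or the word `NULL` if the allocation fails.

Answer: 13

Derivation:
Op 1: a = malloc(16) -> a = 0; heap: [0-15 ALLOC][16-47 FREE]
Op 2: a = realloc(a, 22) -> a = 0; heap: [0-21 ALLOC][22-47 FREE]
Op 3: a = realloc(a, 13) -> a = 0; heap: [0-12 ALLOC][13-47 FREE]
malloc(13): first-fit scan over [0-12 ALLOC][13-47 FREE] -> 13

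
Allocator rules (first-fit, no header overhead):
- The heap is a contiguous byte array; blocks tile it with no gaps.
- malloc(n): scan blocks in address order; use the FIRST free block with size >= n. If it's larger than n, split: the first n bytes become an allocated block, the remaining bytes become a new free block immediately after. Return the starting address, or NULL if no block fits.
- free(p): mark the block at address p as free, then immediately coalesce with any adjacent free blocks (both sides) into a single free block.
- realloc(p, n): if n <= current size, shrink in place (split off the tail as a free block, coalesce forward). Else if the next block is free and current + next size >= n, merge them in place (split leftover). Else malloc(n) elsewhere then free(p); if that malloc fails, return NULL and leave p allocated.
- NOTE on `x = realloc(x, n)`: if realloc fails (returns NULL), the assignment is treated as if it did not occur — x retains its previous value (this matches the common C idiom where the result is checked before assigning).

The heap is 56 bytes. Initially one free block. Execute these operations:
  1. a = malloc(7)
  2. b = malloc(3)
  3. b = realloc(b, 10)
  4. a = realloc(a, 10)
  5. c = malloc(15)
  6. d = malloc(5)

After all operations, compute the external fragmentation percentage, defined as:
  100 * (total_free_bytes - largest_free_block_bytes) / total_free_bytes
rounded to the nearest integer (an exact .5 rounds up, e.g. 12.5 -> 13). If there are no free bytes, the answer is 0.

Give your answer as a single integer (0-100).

Op 1: a = malloc(7) -> a = 0; heap: [0-6 ALLOC][7-55 FREE]
Op 2: b = malloc(3) -> b = 7; heap: [0-6 ALLOC][7-9 ALLOC][10-55 FREE]
Op 3: b = realloc(b, 10) -> b = 7; heap: [0-6 ALLOC][7-16 ALLOC][17-55 FREE]
Op 4: a = realloc(a, 10) -> a = 17; heap: [0-6 FREE][7-16 ALLOC][17-26 ALLOC][27-55 FREE]
Op 5: c = malloc(15) -> c = 27; heap: [0-6 FREE][7-16 ALLOC][17-26 ALLOC][27-41 ALLOC][42-55 FREE]
Op 6: d = malloc(5) -> d = 0; heap: [0-4 ALLOC][5-6 FREE][7-16 ALLOC][17-26 ALLOC][27-41 ALLOC][42-55 FREE]
Free blocks: [2 14] total_free=16 largest=14 -> 100*(16-14)/16 = 200/16 = 12.5 -> rounds to 13

Answer: 13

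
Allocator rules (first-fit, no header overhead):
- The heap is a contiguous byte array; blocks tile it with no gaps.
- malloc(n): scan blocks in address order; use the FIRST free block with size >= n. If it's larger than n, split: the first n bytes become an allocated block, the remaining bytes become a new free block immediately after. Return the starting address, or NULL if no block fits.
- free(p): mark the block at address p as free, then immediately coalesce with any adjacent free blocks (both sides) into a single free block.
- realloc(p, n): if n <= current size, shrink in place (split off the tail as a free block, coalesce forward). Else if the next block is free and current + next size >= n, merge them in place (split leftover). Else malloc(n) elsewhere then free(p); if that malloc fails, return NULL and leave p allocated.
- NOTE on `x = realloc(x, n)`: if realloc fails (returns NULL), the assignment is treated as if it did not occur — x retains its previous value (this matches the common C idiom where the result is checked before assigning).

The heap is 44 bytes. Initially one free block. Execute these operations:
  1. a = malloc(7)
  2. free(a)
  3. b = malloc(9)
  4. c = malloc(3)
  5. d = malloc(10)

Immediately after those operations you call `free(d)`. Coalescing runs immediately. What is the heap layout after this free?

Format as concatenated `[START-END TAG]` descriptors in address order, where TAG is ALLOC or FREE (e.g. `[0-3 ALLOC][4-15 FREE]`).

Answer: [0-8 ALLOC][9-11 ALLOC][12-43 FREE]

Derivation:
Op 1: a = malloc(7) -> a = 0; heap: [0-6 ALLOC][7-43 FREE]
Op 2: free(a) -> (freed a); heap: [0-43 FREE]
Op 3: b = malloc(9) -> b = 0; heap: [0-8 ALLOC][9-43 FREE]
Op 4: c = malloc(3) -> c = 9; heap: [0-8 ALLOC][9-11 ALLOC][12-43 FREE]
Op 5: d = malloc(10) -> d = 12; heap: [0-8 ALLOC][9-11 ALLOC][12-21 ALLOC][22-43 FREE]
free(d): d = 12 -> block [12-21 ALLOC]; mark free, coalesce with adjacent free neighbors -> [0-8 ALLOC][9-11 ALLOC][12-43 FREE]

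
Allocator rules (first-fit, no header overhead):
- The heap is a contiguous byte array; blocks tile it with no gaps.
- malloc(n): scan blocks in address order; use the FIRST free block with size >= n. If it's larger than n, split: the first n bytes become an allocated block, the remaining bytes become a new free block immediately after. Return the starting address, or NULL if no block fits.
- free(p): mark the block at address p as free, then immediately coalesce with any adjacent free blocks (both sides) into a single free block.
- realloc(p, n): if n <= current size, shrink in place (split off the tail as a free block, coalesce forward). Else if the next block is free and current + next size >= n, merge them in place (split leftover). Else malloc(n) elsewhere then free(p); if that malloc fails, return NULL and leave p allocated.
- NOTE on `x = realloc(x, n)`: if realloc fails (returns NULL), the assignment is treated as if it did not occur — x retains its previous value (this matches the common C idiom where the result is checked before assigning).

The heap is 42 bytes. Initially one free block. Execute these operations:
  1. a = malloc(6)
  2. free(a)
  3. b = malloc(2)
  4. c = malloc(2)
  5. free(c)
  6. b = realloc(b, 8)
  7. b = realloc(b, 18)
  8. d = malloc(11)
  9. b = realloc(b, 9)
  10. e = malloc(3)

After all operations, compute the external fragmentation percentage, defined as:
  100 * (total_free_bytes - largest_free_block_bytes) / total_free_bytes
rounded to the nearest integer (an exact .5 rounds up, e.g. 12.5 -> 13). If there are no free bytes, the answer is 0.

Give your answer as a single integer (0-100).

Answer: 32

Derivation:
Op 1: a = malloc(6) -> a = 0; heap: [0-5 ALLOC][6-41 FREE]
Op 2: free(a) -> (freed a); heap: [0-41 FREE]
Op 3: b = malloc(2) -> b = 0; heap: [0-1 ALLOC][2-41 FREE]
Op 4: c = malloc(2) -> c = 2; heap: [0-1 ALLOC][2-3 ALLOC][4-41 FREE]
Op 5: free(c) -> (freed c); heap: [0-1 ALLOC][2-41 FREE]
Op 6: b = realloc(b, 8) -> b = 0; heap: [0-7 ALLOC][8-41 FREE]
Op 7: b = realloc(b, 18) -> b = 0; heap: [0-17 ALLOC][18-41 FREE]
Op 8: d = malloc(11) -> d = 18; heap: [0-17 ALLOC][18-28 ALLOC][29-41 FREE]
Op 9: b = realloc(b, 9) -> b = 0; heap: [0-8 ALLOC][9-17 FREE][18-28 ALLOC][29-41 FREE]
Op 10: e = malloc(3) -> e = 9; heap: [0-8 ALLOC][9-11 ALLOC][12-17 FREE][18-28 ALLOC][29-41 FREE]
Free blocks: [6 13] total_free=19 largest=13 -> 100*(19-13)/19 = 600/19 ≈ 31.579 -> rounds to 32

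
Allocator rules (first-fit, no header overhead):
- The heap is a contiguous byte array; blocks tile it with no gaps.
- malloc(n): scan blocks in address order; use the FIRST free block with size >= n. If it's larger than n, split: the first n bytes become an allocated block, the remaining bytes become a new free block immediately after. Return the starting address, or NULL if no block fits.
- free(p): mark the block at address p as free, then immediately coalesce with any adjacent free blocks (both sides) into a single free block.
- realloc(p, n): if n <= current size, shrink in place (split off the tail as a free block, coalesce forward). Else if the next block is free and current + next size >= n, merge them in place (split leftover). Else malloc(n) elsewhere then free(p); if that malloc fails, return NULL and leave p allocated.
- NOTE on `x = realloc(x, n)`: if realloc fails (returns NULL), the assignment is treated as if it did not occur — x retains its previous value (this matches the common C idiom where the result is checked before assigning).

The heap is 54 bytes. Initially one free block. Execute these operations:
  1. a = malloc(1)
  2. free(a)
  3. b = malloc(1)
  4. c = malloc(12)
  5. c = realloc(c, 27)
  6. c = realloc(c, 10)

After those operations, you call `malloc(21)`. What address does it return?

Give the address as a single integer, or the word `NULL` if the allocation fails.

Op 1: a = malloc(1) -> a = 0; heap: [0-0 ALLOC][1-53 FREE]
Op 2: free(a) -> (freed a); heap: [0-53 FREE]
Op 3: b = malloc(1) -> b = 0; heap: [0-0 ALLOC][1-53 FREE]
Op 4: c = malloc(12) -> c = 1; heap: [0-0 ALLOC][1-12 ALLOC][13-53 FREE]
Op 5: c = realloc(c, 27) -> c = 1; heap: [0-0 ALLOC][1-27 ALLOC][28-53 FREE]
Op 6: c = realloc(c, 10) -> c = 1; heap: [0-0 ALLOC][1-10 ALLOC][11-53 FREE]
malloc(21): first-fit scan over [0-0 ALLOC][1-10 ALLOC][11-53 FREE] -> 11

Answer: 11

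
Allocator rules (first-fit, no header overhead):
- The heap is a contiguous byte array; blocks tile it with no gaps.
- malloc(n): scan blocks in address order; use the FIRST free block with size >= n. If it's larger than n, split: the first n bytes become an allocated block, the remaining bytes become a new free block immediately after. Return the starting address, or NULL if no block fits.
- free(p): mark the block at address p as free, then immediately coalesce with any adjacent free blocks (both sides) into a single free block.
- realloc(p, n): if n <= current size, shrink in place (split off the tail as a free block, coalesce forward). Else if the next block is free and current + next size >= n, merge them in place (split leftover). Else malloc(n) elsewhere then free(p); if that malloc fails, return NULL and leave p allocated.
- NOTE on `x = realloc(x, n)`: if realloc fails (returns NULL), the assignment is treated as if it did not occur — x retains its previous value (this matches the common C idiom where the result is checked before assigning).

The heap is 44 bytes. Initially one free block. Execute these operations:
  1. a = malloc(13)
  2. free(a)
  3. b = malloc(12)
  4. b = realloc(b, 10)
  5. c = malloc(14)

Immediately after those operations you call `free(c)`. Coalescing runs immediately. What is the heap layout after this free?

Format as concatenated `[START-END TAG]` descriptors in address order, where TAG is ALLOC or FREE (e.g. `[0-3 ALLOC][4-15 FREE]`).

Op 1: a = malloc(13) -> a = 0; heap: [0-12 ALLOC][13-43 FREE]
Op 2: free(a) -> (freed a); heap: [0-43 FREE]
Op 3: b = malloc(12) -> b = 0; heap: [0-11 ALLOC][12-43 FREE]
Op 4: b = realloc(b, 10) -> b = 0; heap: [0-9 ALLOC][10-43 FREE]
Op 5: c = malloc(14) -> c = 10; heap: [0-9 ALLOC][10-23 ALLOC][24-43 FREE]
free(c): c = 10 -> block [10-23 ALLOC]; mark free, coalesce with adjacent free neighbors -> [0-9 ALLOC][10-43 FREE]

Answer: [0-9 ALLOC][10-43 FREE]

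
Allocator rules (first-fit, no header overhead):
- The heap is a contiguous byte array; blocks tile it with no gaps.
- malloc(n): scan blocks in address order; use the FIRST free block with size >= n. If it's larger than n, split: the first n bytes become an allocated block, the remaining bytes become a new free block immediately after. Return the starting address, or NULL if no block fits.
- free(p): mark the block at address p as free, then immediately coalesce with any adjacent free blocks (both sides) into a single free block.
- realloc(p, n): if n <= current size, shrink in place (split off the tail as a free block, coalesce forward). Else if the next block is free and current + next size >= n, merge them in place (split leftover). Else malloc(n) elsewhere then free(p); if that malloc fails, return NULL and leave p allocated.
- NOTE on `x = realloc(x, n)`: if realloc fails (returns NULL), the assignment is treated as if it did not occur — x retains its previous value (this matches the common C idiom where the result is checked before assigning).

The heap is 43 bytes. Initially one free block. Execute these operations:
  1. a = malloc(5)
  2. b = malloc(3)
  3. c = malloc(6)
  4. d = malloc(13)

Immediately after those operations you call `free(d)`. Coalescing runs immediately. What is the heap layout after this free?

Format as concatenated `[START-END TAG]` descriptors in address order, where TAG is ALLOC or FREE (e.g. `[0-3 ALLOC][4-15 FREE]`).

Op 1: a = malloc(5) -> a = 0; heap: [0-4 ALLOC][5-42 FREE]
Op 2: b = malloc(3) -> b = 5; heap: [0-4 ALLOC][5-7 ALLOC][8-42 FREE]
Op 3: c = malloc(6) -> c = 8; heap: [0-4 ALLOC][5-7 ALLOC][8-13 ALLOC][14-42 FREE]
Op 4: d = malloc(13) -> d = 14; heap: [0-4 ALLOC][5-7 ALLOC][8-13 ALLOC][14-26 ALLOC][27-42 FREE]
free(d): d = 14 -> block [14-26 ALLOC]; mark free, coalesce with adjacent free neighbors -> [0-4 ALLOC][5-7 ALLOC][8-13 ALLOC][14-42 FREE]

Answer: [0-4 ALLOC][5-7 ALLOC][8-13 ALLOC][14-42 FREE]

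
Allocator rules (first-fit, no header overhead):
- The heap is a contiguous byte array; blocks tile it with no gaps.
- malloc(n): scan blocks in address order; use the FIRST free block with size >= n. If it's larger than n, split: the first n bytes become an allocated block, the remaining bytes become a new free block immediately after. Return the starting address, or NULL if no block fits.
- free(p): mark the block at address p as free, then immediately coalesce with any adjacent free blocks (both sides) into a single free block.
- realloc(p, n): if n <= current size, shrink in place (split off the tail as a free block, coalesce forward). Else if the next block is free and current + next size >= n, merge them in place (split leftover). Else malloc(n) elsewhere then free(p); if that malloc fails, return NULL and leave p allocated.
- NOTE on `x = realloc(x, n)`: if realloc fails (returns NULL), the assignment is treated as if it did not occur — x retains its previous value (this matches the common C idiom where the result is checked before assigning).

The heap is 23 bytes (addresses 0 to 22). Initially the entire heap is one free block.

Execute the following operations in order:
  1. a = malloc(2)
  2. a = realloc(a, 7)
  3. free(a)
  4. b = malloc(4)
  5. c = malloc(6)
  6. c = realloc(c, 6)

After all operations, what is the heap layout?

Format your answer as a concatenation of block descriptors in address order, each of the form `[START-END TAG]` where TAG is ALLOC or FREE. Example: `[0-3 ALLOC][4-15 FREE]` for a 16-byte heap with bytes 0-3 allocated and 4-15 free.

Op 1: a = malloc(2) -> a = 0; heap: [0-1 ALLOC][2-22 FREE]
Op 2: a = realloc(a, 7) -> a = 0; heap: [0-6 ALLOC][7-22 FREE]
Op 3: free(a) -> (freed a); heap: [0-22 FREE]
Op 4: b = malloc(4) -> b = 0; heap: [0-3 ALLOC][4-22 FREE]
Op 5: c = malloc(6) -> c = 4; heap: [0-3 ALLOC][4-9 ALLOC][10-22 FREE]
Op 6: c = realloc(c, 6) -> c = 4; heap: [0-3 ALLOC][4-9 ALLOC][10-22 FREE]

Answer: [0-3 ALLOC][4-9 ALLOC][10-22 FREE]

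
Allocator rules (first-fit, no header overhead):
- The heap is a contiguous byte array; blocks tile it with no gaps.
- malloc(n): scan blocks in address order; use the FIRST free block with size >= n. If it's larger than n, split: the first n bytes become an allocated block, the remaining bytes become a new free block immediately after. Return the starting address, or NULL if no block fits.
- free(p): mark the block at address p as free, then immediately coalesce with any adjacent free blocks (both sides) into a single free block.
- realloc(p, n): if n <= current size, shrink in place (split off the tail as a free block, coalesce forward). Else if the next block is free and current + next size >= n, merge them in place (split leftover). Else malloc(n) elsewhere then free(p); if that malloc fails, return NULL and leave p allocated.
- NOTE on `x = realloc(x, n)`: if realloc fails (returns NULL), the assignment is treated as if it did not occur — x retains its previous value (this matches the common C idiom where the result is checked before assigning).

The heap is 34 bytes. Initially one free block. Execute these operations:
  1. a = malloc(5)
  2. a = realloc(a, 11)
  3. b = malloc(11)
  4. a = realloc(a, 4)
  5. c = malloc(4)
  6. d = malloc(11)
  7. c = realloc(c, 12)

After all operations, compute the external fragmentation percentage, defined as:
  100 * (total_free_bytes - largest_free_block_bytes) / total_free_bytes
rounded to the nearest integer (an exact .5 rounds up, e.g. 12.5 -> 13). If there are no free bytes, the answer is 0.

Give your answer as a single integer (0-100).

Op 1: a = malloc(5) -> a = 0; heap: [0-4 ALLOC][5-33 FREE]
Op 2: a = realloc(a, 11) -> a = 0; heap: [0-10 ALLOC][11-33 FREE]
Op 3: b = malloc(11) -> b = 11; heap: [0-10 ALLOC][11-21 ALLOC][22-33 FREE]
Op 4: a = realloc(a, 4) -> a = 0; heap: [0-3 ALLOC][4-10 FREE][11-21 ALLOC][22-33 FREE]
Op 5: c = malloc(4) -> c = 4; heap: [0-3 ALLOC][4-7 ALLOC][8-10 FREE][11-21 ALLOC][22-33 FREE]
Op 6: d = malloc(11) -> d = 22; heap: [0-3 ALLOC][4-7 ALLOC][8-10 FREE][11-21 ALLOC][22-32 ALLOC][33-33 FREE]
Op 7: c = realloc(c, 12) -> NULL (c unchanged); heap: [0-3 ALLOC][4-7 ALLOC][8-10 FREE][11-21 ALLOC][22-32 ALLOC][33-33 FREE]
Free blocks: [3 1] total_free=4 largest=3 -> 100*(4-3)/4 = 100/4 = 25

Answer: 25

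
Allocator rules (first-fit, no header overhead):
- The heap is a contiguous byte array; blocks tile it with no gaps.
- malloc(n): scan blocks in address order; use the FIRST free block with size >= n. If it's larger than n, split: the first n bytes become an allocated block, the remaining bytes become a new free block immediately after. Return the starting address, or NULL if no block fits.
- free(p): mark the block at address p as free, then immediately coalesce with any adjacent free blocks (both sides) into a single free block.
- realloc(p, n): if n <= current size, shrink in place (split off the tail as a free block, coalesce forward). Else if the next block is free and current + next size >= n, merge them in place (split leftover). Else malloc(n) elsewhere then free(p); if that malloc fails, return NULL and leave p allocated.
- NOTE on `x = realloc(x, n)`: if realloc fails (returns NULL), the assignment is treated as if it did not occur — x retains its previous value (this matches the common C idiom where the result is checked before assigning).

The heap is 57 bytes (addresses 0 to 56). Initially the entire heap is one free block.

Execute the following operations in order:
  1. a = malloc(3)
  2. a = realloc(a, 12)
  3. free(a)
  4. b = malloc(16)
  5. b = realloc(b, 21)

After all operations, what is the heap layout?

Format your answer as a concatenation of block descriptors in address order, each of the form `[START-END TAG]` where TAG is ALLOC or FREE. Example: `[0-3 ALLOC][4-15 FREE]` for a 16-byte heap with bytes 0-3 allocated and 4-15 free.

Op 1: a = malloc(3) -> a = 0; heap: [0-2 ALLOC][3-56 FREE]
Op 2: a = realloc(a, 12) -> a = 0; heap: [0-11 ALLOC][12-56 FREE]
Op 3: free(a) -> (freed a); heap: [0-56 FREE]
Op 4: b = malloc(16) -> b = 0; heap: [0-15 ALLOC][16-56 FREE]
Op 5: b = realloc(b, 21) -> b = 0; heap: [0-20 ALLOC][21-56 FREE]

Answer: [0-20 ALLOC][21-56 FREE]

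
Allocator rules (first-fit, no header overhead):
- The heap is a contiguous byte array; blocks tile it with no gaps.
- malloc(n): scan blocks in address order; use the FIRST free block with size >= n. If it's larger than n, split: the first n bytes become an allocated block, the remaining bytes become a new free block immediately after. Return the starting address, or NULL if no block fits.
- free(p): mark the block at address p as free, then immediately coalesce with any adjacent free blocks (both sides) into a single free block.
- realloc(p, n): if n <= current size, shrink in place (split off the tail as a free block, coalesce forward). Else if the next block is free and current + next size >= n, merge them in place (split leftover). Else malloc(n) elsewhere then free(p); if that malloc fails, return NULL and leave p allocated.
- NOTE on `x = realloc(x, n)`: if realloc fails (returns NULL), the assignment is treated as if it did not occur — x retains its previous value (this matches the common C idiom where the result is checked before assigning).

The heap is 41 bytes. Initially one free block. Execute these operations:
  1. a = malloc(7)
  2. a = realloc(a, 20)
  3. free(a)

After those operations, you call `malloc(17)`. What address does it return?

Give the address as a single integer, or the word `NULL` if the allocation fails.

Op 1: a = malloc(7) -> a = 0; heap: [0-6 ALLOC][7-40 FREE]
Op 2: a = realloc(a, 20) -> a = 0; heap: [0-19 ALLOC][20-40 FREE]
Op 3: free(a) -> (freed a); heap: [0-40 FREE]
malloc(17): first-fit scan over [0-40 FREE] -> 0

Answer: 0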